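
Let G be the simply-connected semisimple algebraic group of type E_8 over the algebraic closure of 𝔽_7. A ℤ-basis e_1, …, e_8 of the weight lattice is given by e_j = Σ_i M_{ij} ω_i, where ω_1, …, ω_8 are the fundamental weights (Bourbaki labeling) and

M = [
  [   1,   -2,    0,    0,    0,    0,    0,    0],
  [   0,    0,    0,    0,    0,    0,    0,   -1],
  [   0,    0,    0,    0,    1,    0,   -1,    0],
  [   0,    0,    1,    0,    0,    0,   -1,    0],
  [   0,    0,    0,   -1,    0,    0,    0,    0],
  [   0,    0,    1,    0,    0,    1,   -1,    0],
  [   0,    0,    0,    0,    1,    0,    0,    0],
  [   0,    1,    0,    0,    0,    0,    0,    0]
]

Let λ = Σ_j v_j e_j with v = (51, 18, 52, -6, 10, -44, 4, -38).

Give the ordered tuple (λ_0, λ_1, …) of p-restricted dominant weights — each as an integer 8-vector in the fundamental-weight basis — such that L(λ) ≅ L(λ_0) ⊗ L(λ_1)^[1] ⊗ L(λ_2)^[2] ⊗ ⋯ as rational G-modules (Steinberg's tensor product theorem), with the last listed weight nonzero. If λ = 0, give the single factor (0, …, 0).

((1, 3, 6, 6, 6, 4, 3, 4), (2, 5, 0, 6, 0, 0, 1, 2))

Compute c_i = Σ_j M_{ij} v_j with v = (51, 18, 52, -6, 10, -44, 4, -38):
  c_1 = 1*51 + -2*18 + 0*52 + 0*-6 + 0*10 + 0*-44 + 0*4 + 0*-38 = 15
  c_2 = 0*51 + 0*18 + 0*52 + 0*-6 + 0*10 + 0*-44 + 0*4 + -1*-38 = 38
  c_3 = 0*51 + 0*18 + 0*52 + 0*-6 + 1*10 + 0*-44 + -1*4 + 0*-38 = 6
  c_4 = 0*51 + 0*18 + 1*52 + 0*-6 + 0*10 + 0*-44 + -1*4 + 0*-38 = 48
  c_5 = 0*51 + 0*18 + 0*52 + -1*-6 + 0*10 + 0*-44 + 0*4 + 0*-38 = 6
  c_6 = 0*51 + 0*18 + 1*52 + 0*-6 + 0*10 + 1*-44 + -1*4 + 0*-38 = 4
  c_7 = 0*51 + 0*18 + 0*52 + 0*-6 + 1*10 + 0*-44 + 0*4 + 0*-38 = 10
  c_8 = 0*51 + 1*18 + 0*52 + 0*-6 + 0*10 + 0*-44 + 0*4 + 0*-38 = 18
Base-7 expansion of each c_i:
  c_1 = 15 = 1·7^0 + 2·7^1
  c_2 = 38 = 3·7^0 + 5·7^1
  c_3 = 6 = 6·7^0
  c_4 = 48 = 6·7^0 + 6·7^1
  c_5 = 6 = 6·7^0
  c_6 = 4 = 4·7^0
  c_7 = 10 = 3·7^0 + 1·7^1
  c_8 = 18 = 4·7^0 + 2·7^1
p-restricted factor λ_0 = (1, 3, 6, 6, 6, 4, 3, 4)
p-restricted factor λ_1 = (2, 5, 0, 6, 0, 0, 1, 2)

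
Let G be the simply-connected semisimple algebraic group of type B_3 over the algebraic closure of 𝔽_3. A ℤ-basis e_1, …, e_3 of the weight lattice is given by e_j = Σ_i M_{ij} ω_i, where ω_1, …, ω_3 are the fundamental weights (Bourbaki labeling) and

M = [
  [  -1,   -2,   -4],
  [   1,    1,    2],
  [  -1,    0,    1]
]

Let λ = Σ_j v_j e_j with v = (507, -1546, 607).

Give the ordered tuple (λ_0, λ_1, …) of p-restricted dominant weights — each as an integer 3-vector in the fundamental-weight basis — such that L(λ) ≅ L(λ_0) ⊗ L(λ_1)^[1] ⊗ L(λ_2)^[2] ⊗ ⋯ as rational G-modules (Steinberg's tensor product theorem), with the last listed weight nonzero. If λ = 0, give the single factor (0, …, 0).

ω-coordinates c = M·v, v = (507, -1546, 607):
  c_1 = (-1)·(507) + (-2)·(-1546) + (-4)·(607) = 157
  c_2 = (1)·(507) + (1)·(-1546) + (2)·(607) = 175
  c_3 = (-1)·(507) + (0)·(-1546) + (1)·(607) = 100
Writing each c_i in base p = 3:
  c_1 = 157 = 1·3^0 + 1·3^1 + 2·3^2 + 2·3^3 + 1·3^4
  c_2 = 175 = 1·3^0 + 1·3^1 + 1·3^2 + 0·3^3 + 2·3^4
  c_3 = 100 = 1·3^0 + 0·3^1 + 2·3^2 + 0·3^3 + 1·3^4
λ_0 = (1, 1, 1)
λ_1 = (1, 1, 0)
λ_2 = (2, 1, 2)
λ_3 = (2, 0, 0)
λ_4 = (1, 2, 1)

((1, 1, 1), (1, 1, 0), (2, 1, 2), (2, 0, 0), (1, 2, 1))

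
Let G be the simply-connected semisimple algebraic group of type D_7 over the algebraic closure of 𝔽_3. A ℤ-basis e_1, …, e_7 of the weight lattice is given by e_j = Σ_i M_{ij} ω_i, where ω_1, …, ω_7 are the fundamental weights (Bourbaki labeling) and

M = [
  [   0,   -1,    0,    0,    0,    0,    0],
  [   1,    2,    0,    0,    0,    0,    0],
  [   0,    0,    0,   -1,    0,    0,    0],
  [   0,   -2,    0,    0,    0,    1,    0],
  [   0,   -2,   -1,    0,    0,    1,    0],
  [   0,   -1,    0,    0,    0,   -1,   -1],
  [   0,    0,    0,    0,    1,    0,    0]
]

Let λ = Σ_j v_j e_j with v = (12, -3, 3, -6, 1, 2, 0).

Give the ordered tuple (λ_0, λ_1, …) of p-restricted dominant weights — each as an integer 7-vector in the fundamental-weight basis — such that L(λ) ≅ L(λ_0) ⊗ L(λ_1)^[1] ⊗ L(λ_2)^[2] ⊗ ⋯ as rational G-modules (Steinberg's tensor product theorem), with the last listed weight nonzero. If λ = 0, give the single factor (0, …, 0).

Compute c_i = Σ_j M_{ij} v_j with v = (12, -3, 3, -6, 1, 2, 0):
  c_1 = 0·12 + (-1)·(-3) + 0·3 + (0)·(-6) + 0·1 + 0·2 + 0·0 = 3
  c_2 = 1·12 + (2)·(-3) + 0·3 + (0)·(-6) + 0·1 + 0·2 + 0·0 = 6
  c_3 = 0·12 + (0)·(-3) + 0·3 + (-1)·(-6) + 0·1 + 0·2 + 0·0 = 6
  c_4 = 0·12 + (-2)·(-3) + 0·3 + (0)·(-6) + 0·1 + 1·2 + 0·0 = 8
  c_5 = 0·12 + (-2)·(-3) + (-1)·(3) + (0)·(-6) + 0·1 + 1·2 + 0·0 = 5
  c_6 = 0·12 + (-1)·(-3) + 0·3 + (0)·(-6) + 0·1 + (-1)·(2) + (-1)·(0) = 1
  c_7 = 0·12 + (0)·(-3) + 0·3 + (0)·(-6) + 1·1 + 0·2 + 0·0 = 1
p = 3; digits c_i = Σ_j d_{ij}·3^j, 0 ≤ d_{ij} < 3:
  c_1 = 3 = 0·3^0 + 1·3^1
  c_2 = 6 = 0·3^0 + 2·3^1
  c_3 = 6 = 0·3^0 + 2·3^1
  c_4 = 8 = 2·3^0 + 2·3^1
  c_5 = 5 = 2·3^0 + 1·3^1
  c_6 = 1 = 1·3^0
  c_7 = 1 = 1·3^0
Factor λ_0 = (0, 0, 0, 2, 2, 1, 1)
Factor λ_1 = (1, 2, 2, 2, 1, 0, 0)

((0, 0, 0, 2, 2, 1, 1), (1, 2, 2, 2, 1, 0, 0))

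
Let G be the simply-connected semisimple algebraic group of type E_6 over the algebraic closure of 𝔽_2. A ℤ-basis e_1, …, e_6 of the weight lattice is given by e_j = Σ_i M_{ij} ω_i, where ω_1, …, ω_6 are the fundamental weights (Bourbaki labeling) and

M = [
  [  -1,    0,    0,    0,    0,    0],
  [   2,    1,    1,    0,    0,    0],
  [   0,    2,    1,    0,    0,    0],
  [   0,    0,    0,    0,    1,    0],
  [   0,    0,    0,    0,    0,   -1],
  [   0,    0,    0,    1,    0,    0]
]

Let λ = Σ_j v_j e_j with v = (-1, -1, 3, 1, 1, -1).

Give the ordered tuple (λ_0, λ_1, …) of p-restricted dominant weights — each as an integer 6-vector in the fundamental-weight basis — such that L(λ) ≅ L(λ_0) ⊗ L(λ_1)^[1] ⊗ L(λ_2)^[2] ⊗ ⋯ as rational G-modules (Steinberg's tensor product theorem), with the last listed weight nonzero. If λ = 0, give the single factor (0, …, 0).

((1, 0, 1, 1, 1, 1),)

Change of basis e → ω: c = M·v where v = (-1, -1, 3, 1, 1, -1):
  c_1 = (-1)·(-1) + (0)·(-1) + (0)·(3) + (0)·(1) + (0)·(1) + (0)·(-1) = 1
  c_2 = (2)·(-1) + (1)·(-1) + (1)·(3) + (0)·(1) + (0)·(1) + (0)·(-1) = 0
  c_3 = (0)·(-1) + (2)·(-1) + (1)·(3) + (0)·(1) + (0)·(1) + (0)·(-1) = 1
  c_4 = (0)·(-1) + (0)·(-1) + (0)·(3) + (0)·(1) + (1)·(1) + (0)·(-1) = 1
  c_5 = (0)·(-1) + (0)·(-1) + (0)·(3) + (0)·(1) + (0)·(1) + (-1)·(-1) = 1
  c_6 = (0)·(-1) + (0)·(-1) + (0)·(3) + (1)·(1) + (0)·(1) + (0)·(-1) = 1
Writing each c_i in base p = 2:
  c_1 = 1 = 1·2^0
  c_2 = 0
  c_3 = 1 = 1·2^0
  c_4 = 1 = 1·2^0
  c_5 = 1 = 1·2^0
  c_6 = 1 = 1·2^0
Factor λ_0 = (1, 0, 1, 1, 1, 1)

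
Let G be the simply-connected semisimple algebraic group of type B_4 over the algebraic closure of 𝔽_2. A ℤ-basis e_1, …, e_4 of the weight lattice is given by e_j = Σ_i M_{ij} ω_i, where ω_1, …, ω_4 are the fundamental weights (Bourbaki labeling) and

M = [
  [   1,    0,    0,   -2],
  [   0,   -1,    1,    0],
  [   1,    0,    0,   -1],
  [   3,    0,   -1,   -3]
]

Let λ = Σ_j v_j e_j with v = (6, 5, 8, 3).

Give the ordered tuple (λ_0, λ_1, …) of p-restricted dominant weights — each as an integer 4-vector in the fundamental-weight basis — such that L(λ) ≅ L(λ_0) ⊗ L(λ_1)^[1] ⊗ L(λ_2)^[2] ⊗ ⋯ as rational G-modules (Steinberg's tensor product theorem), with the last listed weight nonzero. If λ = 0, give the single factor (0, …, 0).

((0, 1, 1, 1), (0, 1, 1, 0))

Compute c_i = Σ_j M_{ij} v_j with v = (6, 5, 8, 3):
  c_1 = (1)·(6) + (0)·(5) + (0)·(8) + (-2)·(3) = 0
  c_2 = (0)·(6) + (-1)·(5) + (1)·(8) + (0)·(3) = 3
  c_3 = (1)·(6) + (0)·(5) + (0)·(8) + (-1)·(3) = 3
  c_4 = (3)·(6) + (0)·(5) + (-1)·(8) + (-3)·(3) = 1
Base-2 expansion of each c_i:
  c_1 = 0
  c_2 = 3 = 1·2^0 + 1·2^1
  c_3 = 3 = 1·2^0 + 1·2^1
  c_4 = 1 = 1·2^0
Factor λ_0 = (0, 1, 1, 1)
Factor λ_1 = (0, 1, 1, 0)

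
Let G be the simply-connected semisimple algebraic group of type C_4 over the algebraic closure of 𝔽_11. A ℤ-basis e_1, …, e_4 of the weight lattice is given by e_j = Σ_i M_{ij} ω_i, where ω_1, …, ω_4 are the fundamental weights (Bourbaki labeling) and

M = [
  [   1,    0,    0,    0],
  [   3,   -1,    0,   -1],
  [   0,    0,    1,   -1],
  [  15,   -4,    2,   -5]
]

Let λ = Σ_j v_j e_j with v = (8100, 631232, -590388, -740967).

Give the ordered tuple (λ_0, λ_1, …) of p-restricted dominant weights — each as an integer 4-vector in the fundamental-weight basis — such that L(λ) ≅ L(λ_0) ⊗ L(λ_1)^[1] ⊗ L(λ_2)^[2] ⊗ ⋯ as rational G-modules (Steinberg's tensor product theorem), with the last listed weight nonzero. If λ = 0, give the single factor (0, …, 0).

Change of basis e → ω: c = M·v where v = (8100, 631232, -590388, -740967):
  c_1 = 1*8100 + 0*631232 + 0*-590388 + 0*-740967 = 8100
  c_2 = 3*8100 + -1*631232 + 0*-590388 + -1*-740967 = 134035
  c_3 = 0*8100 + 0*631232 + 1*-590388 + -1*-740967 = 150579
  c_4 = 15*8100 + -4*631232 + 2*-590388 + -5*-740967 = 120631
Writing each c_i in base p = 11:
  c_1 = 8100 = 4·11^0 + 10·11^1 + 0·11^2 + 6·11^3
  c_2 = 134035 = 0·11^0 + 8·11^1 + 7·11^2 + 1·11^3 + 9·11^4
  c_3 = 150579 = 0·11^0 + 5·11^1 + 1·11^2 + 3·11^3 + 10·11^4
  c_4 = 120631 = 5·11^0 + 10·11^1 + 6·11^2 + 2·11^3 + 8·11^4
Factor λ_0 = (4, 0, 0, 5)
Factor λ_1 = (10, 8, 5, 10)
Factor λ_2 = (0, 7, 1, 6)
Factor λ_3 = (6, 1, 3, 2)
Factor λ_4 = (0, 9, 10, 8)

((4, 0, 0, 5), (10, 8, 5, 10), (0, 7, 1, 6), (6, 1, 3, 2), (0, 9, 10, 8))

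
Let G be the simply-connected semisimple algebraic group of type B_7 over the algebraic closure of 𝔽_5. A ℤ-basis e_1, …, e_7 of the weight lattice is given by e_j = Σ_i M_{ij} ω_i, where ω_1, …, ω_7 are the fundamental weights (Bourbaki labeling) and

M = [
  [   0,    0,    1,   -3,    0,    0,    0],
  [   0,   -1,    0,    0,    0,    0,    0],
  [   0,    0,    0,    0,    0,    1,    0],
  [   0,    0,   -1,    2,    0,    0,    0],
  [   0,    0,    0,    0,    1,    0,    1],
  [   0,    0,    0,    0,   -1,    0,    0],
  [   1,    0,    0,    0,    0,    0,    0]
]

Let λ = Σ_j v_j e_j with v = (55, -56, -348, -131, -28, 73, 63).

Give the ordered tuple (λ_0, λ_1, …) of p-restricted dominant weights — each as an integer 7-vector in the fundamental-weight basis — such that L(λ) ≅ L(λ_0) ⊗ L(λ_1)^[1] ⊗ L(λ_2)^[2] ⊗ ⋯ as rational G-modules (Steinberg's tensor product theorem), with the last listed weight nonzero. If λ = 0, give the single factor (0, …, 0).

((0, 1, 3, 1, 0, 3, 0), (4, 1, 4, 2, 2, 0, 1), (1, 2, 2, 3, 1, 1, 2))

ω-coordinates c = M·v, v = (55, -56, -348, -131, -28, 73, 63):
  c_1 = 0*55 + 0*-56 + 1*-348 + -3*-131 + 0*-28 + 0*73 + 0*63 = 45
  c_2 = 0*55 + -1*-56 + 0*-348 + 0*-131 + 0*-28 + 0*73 + 0*63 = 56
  c_3 = 0*55 + 0*-56 + 0*-348 + 0*-131 + 0*-28 + 1*73 + 0*63 = 73
  c_4 = 0*55 + 0*-56 + -1*-348 + 2*-131 + 0*-28 + 0*73 + 0*63 = 86
  c_5 = 0*55 + 0*-56 + 0*-348 + 0*-131 + 1*-28 + 0*73 + 1*63 = 35
  c_6 = 0*55 + 0*-56 + 0*-348 + 0*-131 + -1*-28 + 0*73 + 0*63 = 28
  c_7 = 1*55 + 0*-56 + 0*-348 + 0*-131 + 0*-28 + 0*73 + 0*63 = 55
p = 5; digits c_i = Σ_j d_{ij}·5^j, 0 ≤ d_{ij} < 5:
  c_1 = 45 = 0·5^0 + 4·5^1 + 1·5^2
  c_2 = 56 = 1·5^0 + 1·5^1 + 2·5^2
  c_3 = 73 = 3·5^0 + 4·5^1 + 2·5^2
  c_4 = 86 = 1·5^0 + 2·5^1 + 3·5^2
  c_5 = 35 = 0·5^0 + 2·5^1 + 1·5^2
  c_6 = 28 = 3·5^0 + 0·5^1 + 1·5^2
  c_7 = 55 = 0·5^0 + 1·5^1 + 2·5^2
Factor λ_0 = (0, 1, 3, 1, 0, 3, 0)
Factor λ_1 = (4, 1, 4, 2, 2, 0, 1)
Factor λ_2 = (1, 2, 2, 3, 1, 1, 2)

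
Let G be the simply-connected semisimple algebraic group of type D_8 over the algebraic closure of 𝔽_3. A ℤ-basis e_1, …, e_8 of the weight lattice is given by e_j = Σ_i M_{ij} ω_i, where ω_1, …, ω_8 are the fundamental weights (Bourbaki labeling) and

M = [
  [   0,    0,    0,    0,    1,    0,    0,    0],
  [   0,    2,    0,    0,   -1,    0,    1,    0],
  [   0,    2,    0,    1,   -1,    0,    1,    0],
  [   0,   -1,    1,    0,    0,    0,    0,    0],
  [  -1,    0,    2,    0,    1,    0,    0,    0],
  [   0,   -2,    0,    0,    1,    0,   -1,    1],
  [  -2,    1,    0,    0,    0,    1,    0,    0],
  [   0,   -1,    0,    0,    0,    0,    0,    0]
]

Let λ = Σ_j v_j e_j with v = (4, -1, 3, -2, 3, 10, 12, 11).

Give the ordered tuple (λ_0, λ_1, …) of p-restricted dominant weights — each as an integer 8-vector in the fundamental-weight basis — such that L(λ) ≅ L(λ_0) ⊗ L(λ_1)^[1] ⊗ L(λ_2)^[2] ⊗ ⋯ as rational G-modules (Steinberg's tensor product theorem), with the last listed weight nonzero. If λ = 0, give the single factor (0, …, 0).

In the fundamental-weight basis, λ has coordinates c = M·v (v = (4, -1, 3, -2, 3, 10, 12, 11)):
  c_1 = (0)·(4) + (0)·(-1) + (0)·(3) + (0)·(-2) + (1)·(3) + (0)·(10) + (0)·(12) + (0)·(11) = 3
  c_2 = (0)·(4) + (2)·(-1) + (0)·(3) + (0)·(-2) + (-1)·(3) + (0)·(10) + (1)·(12) + (0)·(11) = 7
  c_3 = (0)·(4) + (2)·(-1) + (0)·(3) + (1)·(-2) + (-1)·(3) + (0)·(10) + (1)·(12) + (0)·(11) = 5
  c_4 = (0)·(4) + (-1)·(-1) + (1)·(3) + (0)·(-2) + (0)·(3) + (0)·(10) + (0)·(12) + (0)·(11) = 4
  c_5 = (-1)·(4) + (0)·(-1) + (2)·(3) + (0)·(-2) + (1)·(3) + (0)·(10) + (0)·(12) + (0)·(11) = 5
  c_6 = (0)·(4) + (-2)·(-1) + (0)·(3) + (0)·(-2) + (1)·(3) + (0)·(10) + (-1)·(12) + (1)·(11) = 4
  c_7 = (-2)·(4) + (1)·(-1) + (0)·(3) + (0)·(-2) + (0)·(3) + (1)·(10) + (0)·(12) + (0)·(11) = 1
  c_8 = (0)·(4) + (-1)·(-1) + (0)·(3) + (0)·(-2) + (0)·(3) + (0)·(10) + (0)·(12) + (0)·(11) = 1
p = 3; digits c_i = Σ_j d_{ij}·3^j, 0 ≤ d_{ij} < 3:
  c_1 = 3 = 0·3^0 + 1·3^1
  c_2 = 7 = 1·3^0 + 2·3^1
  c_3 = 5 = 2·3^0 + 1·3^1
  c_4 = 4 = 1·3^0 + 1·3^1
  c_5 = 5 = 2·3^0 + 1·3^1
  c_6 = 4 = 1·3^0 + 1·3^1
  c_7 = 1 = 1·3^0
  c_8 = 1 = 1·3^0
λ_0 = (0, 1, 2, 1, 2, 1, 1, 1)
λ_1 = (1, 2, 1, 1, 1, 1, 0, 0)

((0, 1, 2, 1, 2, 1, 1, 1), (1, 2, 1, 1, 1, 1, 0, 0))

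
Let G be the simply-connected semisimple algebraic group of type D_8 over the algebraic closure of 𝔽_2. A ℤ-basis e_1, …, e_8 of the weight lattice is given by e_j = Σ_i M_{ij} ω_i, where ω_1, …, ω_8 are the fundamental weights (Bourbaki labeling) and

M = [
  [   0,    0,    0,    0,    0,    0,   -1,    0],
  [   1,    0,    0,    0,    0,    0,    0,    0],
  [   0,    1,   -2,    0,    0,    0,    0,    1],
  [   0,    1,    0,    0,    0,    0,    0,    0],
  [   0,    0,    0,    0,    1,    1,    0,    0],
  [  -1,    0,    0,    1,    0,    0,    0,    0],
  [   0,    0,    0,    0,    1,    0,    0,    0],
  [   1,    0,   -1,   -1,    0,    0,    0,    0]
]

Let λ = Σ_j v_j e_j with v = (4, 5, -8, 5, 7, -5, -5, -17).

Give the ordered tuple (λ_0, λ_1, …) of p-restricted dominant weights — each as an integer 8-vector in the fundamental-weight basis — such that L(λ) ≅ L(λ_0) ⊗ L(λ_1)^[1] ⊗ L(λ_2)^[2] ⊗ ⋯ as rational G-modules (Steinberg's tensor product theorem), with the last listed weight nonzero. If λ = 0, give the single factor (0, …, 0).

Converting to the ω-basis (c_i = row i of M dotted with v = (4, 5, -8, 5, 7, -5, -5, -17)):
  c_1 = 0·4 + 0·5 + (0)·(-8) + 0·5 + 0·7 + (0)·(-5) + (-1)·(-5) + (0)·(-17) = 5
  c_2 = 1·4 + 0·5 + (0)·(-8) + 0·5 + 0·7 + (0)·(-5) + (0)·(-5) + (0)·(-17) = 4
  c_3 = 0·4 + 1·5 + (-2)·(-8) + 0·5 + 0·7 + (0)·(-5) + (0)·(-5) + (1)·(-17) = 4
  c_4 = 0·4 + 1·5 + (0)·(-8) + 0·5 + 0·7 + (0)·(-5) + (0)·(-5) + (0)·(-17) = 5
  c_5 = 0·4 + 0·5 + (0)·(-8) + 0·5 + 1·7 + (1)·(-5) + (0)·(-5) + (0)·(-17) = 2
  c_6 = (-1)·(4) + 0·5 + (0)·(-8) + 1·5 + 0·7 + (0)·(-5) + (0)·(-5) + (0)·(-17) = 1
  c_7 = 0·4 + 0·5 + (0)·(-8) + 0·5 + 1·7 + (0)·(-5) + (0)·(-5) + (0)·(-17) = 7
  c_8 = 1·4 + 0·5 + (-1)·(-8) + (-1)·(5) + 0·7 + (0)·(-5) + (0)·(-5) + (0)·(-17) = 7
Writing each c_i in base p = 2:
  c_1 = 5 = 1·2^0 + 0·2^1 + 1·2^2
  c_2 = 4 = 0·2^0 + 0·2^1 + 1·2^2
  c_3 = 4 = 0·2^0 + 0·2^1 + 1·2^2
  c_4 = 5 = 1·2^0 + 0·2^1 + 1·2^2
  c_5 = 2 = 0·2^0 + 1·2^1
  c_6 = 1 = 1·2^0
  c_7 = 7 = 1·2^0 + 1·2^1 + 1·2^2
  c_8 = 7 = 1·2^0 + 1·2^1 + 1·2^2
λ_0 = (1, 0, 0, 1, 0, 1, 1, 1)
λ_1 = (0, 0, 0, 0, 1, 0, 1, 1)
λ_2 = (1, 1, 1, 1, 0, 0, 1, 1)

((1, 0, 0, 1, 0, 1, 1, 1), (0, 0, 0, 0, 1, 0, 1, 1), (1, 1, 1, 1, 0, 0, 1, 1))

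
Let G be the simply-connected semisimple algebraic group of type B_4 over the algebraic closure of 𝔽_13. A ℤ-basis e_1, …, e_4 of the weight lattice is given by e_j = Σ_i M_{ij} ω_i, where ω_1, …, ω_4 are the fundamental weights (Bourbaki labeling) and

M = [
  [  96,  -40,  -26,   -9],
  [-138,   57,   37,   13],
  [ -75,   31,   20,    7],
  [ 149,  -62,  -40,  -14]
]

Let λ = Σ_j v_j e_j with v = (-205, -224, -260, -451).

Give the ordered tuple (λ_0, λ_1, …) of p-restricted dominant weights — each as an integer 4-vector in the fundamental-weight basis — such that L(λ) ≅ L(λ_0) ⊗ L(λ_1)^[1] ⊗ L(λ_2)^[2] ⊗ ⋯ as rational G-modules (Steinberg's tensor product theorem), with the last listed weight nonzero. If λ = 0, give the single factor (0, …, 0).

((8, 0, 9, 5), (7, 3, 5, 4))

Change of basis e → ω: c = M·v where v = (-205, -224, -260, -451):
  c_1 = 96*-205 + -40*-224 + -26*-260 + -9*-451 = 99
  c_2 = -138*-205 + 57*-224 + 37*-260 + 13*-451 = 39
  c_3 = -75*-205 + 31*-224 + 20*-260 + 7*-451 = 74
  c_4 = 149*-205 + -62*-224 + -40*-260 + -14*-451 = 57
Writing each c_i in base p = 13:
  c_1 = 99 = 8·13^0 + 7·13^1
  c_2 = 39 = 0·13^0 + 3·13^1
  c_3 = 74 = 9·13^0 + 5·13^1
  c_4 = 57 = 5·13^0 + 4·13^1
Factor λ_0 = (8, 0, 9, 5)
Factor λ_1 = (7, 3, 5, 4)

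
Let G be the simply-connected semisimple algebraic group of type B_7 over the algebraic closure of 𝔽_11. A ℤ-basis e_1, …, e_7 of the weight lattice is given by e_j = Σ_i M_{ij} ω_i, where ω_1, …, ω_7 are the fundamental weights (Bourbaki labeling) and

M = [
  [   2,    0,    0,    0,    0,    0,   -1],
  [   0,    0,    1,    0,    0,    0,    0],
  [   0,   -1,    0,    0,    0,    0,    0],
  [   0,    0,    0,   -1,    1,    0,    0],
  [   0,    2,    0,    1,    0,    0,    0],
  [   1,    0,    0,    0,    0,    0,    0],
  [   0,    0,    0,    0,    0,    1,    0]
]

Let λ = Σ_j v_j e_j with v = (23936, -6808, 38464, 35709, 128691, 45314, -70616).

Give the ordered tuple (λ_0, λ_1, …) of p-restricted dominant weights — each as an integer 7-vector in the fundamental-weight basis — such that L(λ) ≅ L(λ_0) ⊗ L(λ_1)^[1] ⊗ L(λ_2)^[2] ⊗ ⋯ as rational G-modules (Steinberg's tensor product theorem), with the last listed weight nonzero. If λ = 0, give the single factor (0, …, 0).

ω-coordinates c = M·v, v = (23936, -6808, 38464, 35709, 128691, 45314, -70616):
  c_1 = 2·23936 + (0)·(-6808) + 0·38464 + 0·35709 + 0·128691 + 0·45314 + (-1)·(-70616) = 118488
  c_2 = 0·23936 + (0)·(-6808) + 1·38464 + 0·35709 + 0·128691 + 0·45314 + (0)·(-70616) = 38464
  c_3 = 0·23936 + (-1)·(-6808) + 0·38464 + 0·35709 + 0·128691 + 0·45314 + (0)·(-70616) = 6808
  c_4 = 0·23936 + (0)·(-6808) + 0·38464 + (-1)·(35709) + 1·128691 + 0·45314 + (0)·(-70616) = 92982
  c_5 = 0·23936 + (2)·(-6808) + 0·38464 + 1·35709 + 0·128691 + 0·45314 + (0)·(-70616) = 22093
  c_6 = 1·23936 + (0)·(-6808) + 0·38464 + 0·35709 + 0·128691 + 0·45314 + (0)·(-70616) = 23936
  c_7 = 0·23936 + (0)·(-6808) + 0·38464 + 0·35709 + 0·128691 + 1·45314 + (0)·(-70616) = 45314
Base-11 expansion of each c_i:
  c_1 = 118488 = 7·11^0 + 2·11^1 + 0·11^2 + 1·11^3 + 8·11^4
  c_2 = 38464 = 8·11^0 + 9·11^1 + 9·11^2 + 6·11^3 + 2·11^4
  c_3 = 6808 = 10·11^0 + 2·11^1 + 1·11^2 + 5·11^3
  c_4 = 92982 = 10·11^0 + 4·11^1 + 9·11^2 + 3·11^3 + 6·11^4
  c_5 = 22093 = 5·11^0 + 6·11^1 + 6·11^2 + 5·11^3 + 1·11^4
  c_6 = 23936 = 0·11^0 + 9·11^1 + 10·11^2 + 6·11^3 + 1·11^4
  c_7 = 45314 = 5·11^0 + 5·11^1 + 0·11^2 + 1·11^3 + 3·11^4
Factor λ_0 = (7, 8, 10, 10, 5, 0, 5)
Factor λ_1 = (2, 9, 2, 4, 6, 9, 5)
Factor λ_2 = (0, 9, 1, 9, 6, 10, 0)
Factor λ_3 = (1, 6, 5, 3, 5, 6, 1)
Factor λ_4 = (8, 2, 0, 6, 1, 1, 3)

((7, 8, 10, 10, 5, 0, 5), (2, 9, 2, 4, 6, 9, 5), (0, 9, 1, 9, 6, 10, 0), (1, 6, 5, 3, 5, 6, 1), (8, 2, 0, 6, 1, 1, 3))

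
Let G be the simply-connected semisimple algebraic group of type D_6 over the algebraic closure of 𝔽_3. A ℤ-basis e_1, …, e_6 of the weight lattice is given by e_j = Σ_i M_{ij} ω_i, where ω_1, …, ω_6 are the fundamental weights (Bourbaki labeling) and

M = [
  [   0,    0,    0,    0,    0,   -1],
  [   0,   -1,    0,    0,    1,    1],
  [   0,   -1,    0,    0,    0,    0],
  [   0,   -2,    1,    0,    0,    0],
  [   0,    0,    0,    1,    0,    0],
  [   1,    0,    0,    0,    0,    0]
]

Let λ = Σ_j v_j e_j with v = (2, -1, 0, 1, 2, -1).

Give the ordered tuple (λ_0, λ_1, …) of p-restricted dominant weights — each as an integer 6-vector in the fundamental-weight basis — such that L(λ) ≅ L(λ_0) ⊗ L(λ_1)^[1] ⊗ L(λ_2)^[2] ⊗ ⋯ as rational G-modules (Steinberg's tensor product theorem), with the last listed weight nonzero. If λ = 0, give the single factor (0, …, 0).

((1, 2, 1, 2, 1, 2),)

ω-coordinates c = M·v, v = (2, -1, 0, 1, 2, -1):
  c_1 = 0·2 + (0)·(-1) + 0·0 + 0·1 + 0·2 + (-1)·(-1) = 1
  c_2 = 0·2 + (-1)·(-1) + 0·0 + 0·1 + 1·2 + (1)·(-1) = 2
  c_3 = 0·2 + (-1)·(-1) + 0·0 + 0·1 + 0·2 + (0)·(-1) = 1
  c_4 = 0·2 + (-2)·(-1) + 1·0 + 0·1 + 0·2 + (0)·(-1) = 2
  c_5 = 0·2 + (0)·(-1) + 0·0 + 1·1 + 0·2 + (0)·(-1) = 1
  c_6 = 1·2 + (0)·(-1) + 0·0 + 0·1 + 0·2 + (0)·(-1) = 2
Expand coordinatewise in base 3:
  c_1 = 1 = 1·3^0
  c_2 = 2 = 2·3^0
  c_3 = 1 = 1·3^0
  c_4 = 2 = 2·3^0
  c_5 = 1 = 1·3^0
  c_6 = 2 = 2·3^0
p-restricted factor λ_0 = (1, 2, 1, 2, 1, 2)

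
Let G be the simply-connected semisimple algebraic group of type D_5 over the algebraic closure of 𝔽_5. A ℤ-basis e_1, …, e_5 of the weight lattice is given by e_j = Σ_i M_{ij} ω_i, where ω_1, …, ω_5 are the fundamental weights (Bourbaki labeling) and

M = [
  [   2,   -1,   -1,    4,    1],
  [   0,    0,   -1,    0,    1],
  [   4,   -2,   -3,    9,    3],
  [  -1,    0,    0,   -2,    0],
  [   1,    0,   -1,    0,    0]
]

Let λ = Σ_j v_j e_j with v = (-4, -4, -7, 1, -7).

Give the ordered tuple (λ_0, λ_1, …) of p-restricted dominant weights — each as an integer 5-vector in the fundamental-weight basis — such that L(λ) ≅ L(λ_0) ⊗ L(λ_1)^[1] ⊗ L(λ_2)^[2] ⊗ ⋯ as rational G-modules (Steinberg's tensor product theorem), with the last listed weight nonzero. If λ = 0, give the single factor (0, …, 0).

((0, 0, 1, 2, 3),)

Compute c_i = Σ_j M_{ij} v_j with v = (-4, -4, -7, 1, -7):
  c_1 = 2*-4 + -1*-4 + -1*-7 + 4*1 + 1*-7 = 0
  c_2 = 0*-4 + 0*-4 + -1*-7 + 0*1 + 1*-7 = 0
  c_3 = 4*-4 + -2*-4 + -3*-7 + 9*1 + 3*-7 = 1
  c_4 = -1*-4 + 0*-4 + 0*-7 + -2*1 + 0*-7 = 2
  c_5 = 1*-4 + 0*-4 + -1*-7 + 0*1 + 0*-7 = 3
Expand coordinatewise in base 5:
  c_1 = 0
  c_2 = 0
  c_3 = 1 = 1·5^0
  c_4 = 2 = 2·5^0
  c_5 = 3 = 3·5^0
λ_0 = (0, 0, 1, 2, 3)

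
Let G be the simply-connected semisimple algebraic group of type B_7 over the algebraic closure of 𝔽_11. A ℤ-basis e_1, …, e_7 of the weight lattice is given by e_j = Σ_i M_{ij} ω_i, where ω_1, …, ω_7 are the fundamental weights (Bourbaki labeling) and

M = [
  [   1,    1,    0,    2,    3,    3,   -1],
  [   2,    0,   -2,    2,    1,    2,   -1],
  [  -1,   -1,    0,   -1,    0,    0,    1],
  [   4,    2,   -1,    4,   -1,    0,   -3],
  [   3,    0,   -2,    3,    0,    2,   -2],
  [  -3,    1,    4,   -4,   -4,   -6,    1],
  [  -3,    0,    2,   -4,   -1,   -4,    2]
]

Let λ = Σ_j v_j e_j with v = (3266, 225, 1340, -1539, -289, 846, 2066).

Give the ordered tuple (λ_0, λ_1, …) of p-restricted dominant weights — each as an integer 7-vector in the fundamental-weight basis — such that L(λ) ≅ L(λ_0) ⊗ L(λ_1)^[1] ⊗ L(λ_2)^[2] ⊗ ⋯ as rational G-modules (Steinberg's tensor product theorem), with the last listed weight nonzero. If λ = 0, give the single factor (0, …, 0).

((7, 1, 4, 10, 6, 1, 9), (1, 10, 10, 9, 5, 8, 6))

Converting to the ω-basis (c_i = row i of M dotted with v = (3266, 225, 1340, -1539, -289, 846, 2066)):
  c_1 = (1)·(3266) + (1)·(225) + (0)·(1340) + (2)·(-1539) + (3)·(-289) + (3)·(846) + (-1)·(2066) = 18
  c_2 = (2)·(3266) + (0)·(225) + (-2)·(1340) + (2)·(-1539) + (1)·(-289) + (2)·(846) + (-1)·(2066) = 111
  c_3 = (-1)·(3266) + (-1)·(225) + (0)·(1340) + (-1)·(-1539) + (0)·(-289) + (0)·(846) + (1)·(2066) = 114
  c_4 = (4)·(3266) + (2)·(225) + (-1)·(1340) + (4)·(-1539) + (-1)·(-289) + (0)·(846) + (-3)·(2066) = 109
  c_5 = (3)·(3266) + (0)·(225) + (-2)·(1340) + (3)·(-1539) + (0)·(-289) + (2)·(846) + (-2)·(2066) = 61
  c_6 = (-3)·(3266) + (1)·(225) + (4)·(1340) + (-4)·(-1539) + (-4)·(-289) + (-6)·(846) + (1)·(2066) = 89
  c_7 = (-3)·(3266) + (0)·(225) + (2)·(1340) + (-4)·(-1539) + (-1)·(-289) + (-4)·(846) + (2)·(2066) = 75
Base-11 expansion of each c_i:
  c_1 = 18 = 7·11^0 + 1·11^1
  c_2 = 111 = 1·11^0 + 10·11^1
  c_3 = 114 = 4·11^0 + 10·11^1
  c_4 = 109 = 10·11^0 + 9·11^1
  c_5 = 61 = 6·11^0 + 5·11^1
  c_6 = 89 = 1·11^0 + 8·11^1
  c_7 = 75 = 9·11^0 + 6·11^1
λ_0 = (7, 1, 4, 10, 6, 1, 9)
λ_1 = (1, 10, 10, 9, 5, 8, 6)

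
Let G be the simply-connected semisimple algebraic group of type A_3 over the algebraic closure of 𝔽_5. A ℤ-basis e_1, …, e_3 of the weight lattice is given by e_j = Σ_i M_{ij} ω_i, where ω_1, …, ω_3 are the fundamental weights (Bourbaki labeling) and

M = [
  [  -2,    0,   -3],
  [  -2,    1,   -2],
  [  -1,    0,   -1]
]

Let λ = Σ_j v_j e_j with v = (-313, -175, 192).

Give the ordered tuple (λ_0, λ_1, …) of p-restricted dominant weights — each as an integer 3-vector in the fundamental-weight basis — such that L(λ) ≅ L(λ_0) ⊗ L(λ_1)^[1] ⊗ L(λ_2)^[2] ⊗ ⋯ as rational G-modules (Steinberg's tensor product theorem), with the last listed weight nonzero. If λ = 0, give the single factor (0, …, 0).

((0, 2, 1), (0, 3, 4), (2, 2, 4))

Converting to the ω-basis (c_i = row i of M dotted with v = (-313, -175, 192)):
  c_1 = (-2)·(-313) + (0)·(-175) + (-3)·(192) = 50
  c_2 = (-2)·(-313) + (1)·(-175) + (-2)·(192) = 67
  c_3 = (-1)·(-313) + (0)·(-175) + (-1)·(192) = 121
Writing each c_i in base p = 5:
  c_1 = 50 = 0·5^0 + 0·5^1 + 2·5^2
  c_2 = 67 = 2·5^0 + 3·5^1 + 2·5^2
  c_3 = 121 = 1·5^0 + 4·5^1 + 4·5^2
λ_0 = (0, 2, 1)
λ_1 = (0, 3, 4)
λ_2 = (2, 2, 4)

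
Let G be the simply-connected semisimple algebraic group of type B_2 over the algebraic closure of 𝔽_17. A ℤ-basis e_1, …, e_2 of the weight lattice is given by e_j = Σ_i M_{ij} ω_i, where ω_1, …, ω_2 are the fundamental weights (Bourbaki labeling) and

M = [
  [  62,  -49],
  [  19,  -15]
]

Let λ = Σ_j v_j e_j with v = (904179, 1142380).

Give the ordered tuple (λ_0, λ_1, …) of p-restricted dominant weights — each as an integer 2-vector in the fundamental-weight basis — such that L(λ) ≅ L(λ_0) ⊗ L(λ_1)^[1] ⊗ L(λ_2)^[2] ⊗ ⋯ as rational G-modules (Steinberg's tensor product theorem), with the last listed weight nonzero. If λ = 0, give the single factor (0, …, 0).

((11, 11), (6, 3), (13, 15), (16, 8))

Compute c_i = Σ_j M_{ij} v_j with v = (904179, 1142380):
  c_1 = (62)·(904179) + (-49)·(1142380) = 82478
  c_2 = (19)·(904179) + (-15)·(1142380) = 43701
Base-17 expansion of each c_i:
  c_1 = 82478 = 11·17^0 + 6·17^1 + 13·17^2 + 16·17^3
  c_2 = 43701 = 11·17^0 + 3·17^1 + 15·17^2 + 8·17^3
Factor λ_0 = (11, 11)
Factor λ_1 = (6, 3)
Factor λ_2 = (13, 15)
Factor λ_3 = (16, 8)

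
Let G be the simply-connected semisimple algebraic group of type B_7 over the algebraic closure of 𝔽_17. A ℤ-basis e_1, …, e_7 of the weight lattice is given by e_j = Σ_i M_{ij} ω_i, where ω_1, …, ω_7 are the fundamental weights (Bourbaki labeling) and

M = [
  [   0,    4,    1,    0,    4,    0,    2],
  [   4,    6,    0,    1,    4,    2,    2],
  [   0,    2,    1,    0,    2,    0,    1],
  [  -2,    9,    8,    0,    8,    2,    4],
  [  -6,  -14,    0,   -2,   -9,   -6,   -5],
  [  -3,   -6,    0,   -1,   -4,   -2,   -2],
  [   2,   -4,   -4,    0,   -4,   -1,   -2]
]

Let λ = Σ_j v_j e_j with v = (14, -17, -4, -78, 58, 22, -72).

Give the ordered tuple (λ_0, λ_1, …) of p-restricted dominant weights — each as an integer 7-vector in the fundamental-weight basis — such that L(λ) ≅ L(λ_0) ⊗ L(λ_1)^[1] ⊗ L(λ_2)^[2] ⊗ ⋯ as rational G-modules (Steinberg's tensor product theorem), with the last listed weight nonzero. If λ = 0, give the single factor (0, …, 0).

Converting to the ω-basis (c_i = row i of M dotted with v = (14, -17, -4, -78, 58, 22, -72)):
  c_1 = 0*14 + 4*-17 + 1*-4 + 0*-78 + 4*58 + 0*22 + 2*-72 = 16
  c_2 = 4*14 + 6*-17 + 0*-4 + 1*-78 + 4*58 + 2*22 + 2*-72 = 8
  c_3 = 0*14 + 2*-17 + 1*-4 + 0*-78 + 2*58 + 0*22 + 1*-72 = 6
  c_4 = -2*14 + 9*-17 + 8*-4 + 0*-78 + 8*58 + 2*22 + 4*-72 = 7
  c_5 = -6*14 + -14*-17 + 0*-4 + -2*-78 + -9*58 + -6*22 + -5*-72 = 16
  c_6 = -3*14 + -6*-17 + 0*-4 + -1*-78 + -4*58 + -2*22 + -2*-72 = 6
  c_7 = 2*14 + -4*-17 + -4*-4 + 0*-78 + -4*58 + -1*22 + -2*-72 = 2
Base-17 expansion of each c_i:
  c_1 = 16 = 16·17^0
  c_2 = 8 = 8·17^0
  c_3 = 6 = 6·17^0
  c_4 = 7 = 7·17^0
  c_5 = 16 = 16·17^0
  c_6 = 6 = 6·17^0
  c_7 = 2 = 2·17^0
Factor λ_0 = (16, 8, 6, 7, 16, 6, 2)

((16, 8, 6, 7, 16, 6, 2),)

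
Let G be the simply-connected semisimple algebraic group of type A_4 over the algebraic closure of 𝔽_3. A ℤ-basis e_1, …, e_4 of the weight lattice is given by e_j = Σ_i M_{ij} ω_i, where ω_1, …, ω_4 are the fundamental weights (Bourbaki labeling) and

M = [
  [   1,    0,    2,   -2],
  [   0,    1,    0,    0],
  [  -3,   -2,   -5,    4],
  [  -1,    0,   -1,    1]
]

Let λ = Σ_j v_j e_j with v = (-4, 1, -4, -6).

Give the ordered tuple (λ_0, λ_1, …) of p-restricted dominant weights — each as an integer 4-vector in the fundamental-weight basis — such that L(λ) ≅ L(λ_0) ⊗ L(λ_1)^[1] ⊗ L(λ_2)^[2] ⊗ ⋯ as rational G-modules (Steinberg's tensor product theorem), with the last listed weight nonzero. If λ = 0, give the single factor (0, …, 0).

((0, 1, 0, 2), (0, 0, 2, 0))

In the fundamental-weight basis, λ has coordinates c = M·v (v = (-4, 1, -4, -6)):
  c_1 = (1)·(-4) + (0)·(1) + (2)·(-4) + (-2)·(-6) = 0
  c_2 = (0)·(-4) + (1)·(1) + (0)·(-4) + (0)·(-6) = 1
  c_3 = (-3)·(-4) + (-2)·(1) + (-5)·(-4) + (4)·(-6) = 6
  c_4 = (-1)·(-4) + (0)·(1) + (-1)·(-4) + (1)·(-6) = 2
Writing each c_i in base p = 3:
  c_1 = 0
  c_2 = 1 = 1·3^0
  c_3 = 6 = 0·3^0 + 2·3^1
  c_4 = 2 = 2·3^0
p-restricted factor λ_0 = (0, 1, 0, 2)
p-restricted factor λ_1 = (0, 0, 2, 0)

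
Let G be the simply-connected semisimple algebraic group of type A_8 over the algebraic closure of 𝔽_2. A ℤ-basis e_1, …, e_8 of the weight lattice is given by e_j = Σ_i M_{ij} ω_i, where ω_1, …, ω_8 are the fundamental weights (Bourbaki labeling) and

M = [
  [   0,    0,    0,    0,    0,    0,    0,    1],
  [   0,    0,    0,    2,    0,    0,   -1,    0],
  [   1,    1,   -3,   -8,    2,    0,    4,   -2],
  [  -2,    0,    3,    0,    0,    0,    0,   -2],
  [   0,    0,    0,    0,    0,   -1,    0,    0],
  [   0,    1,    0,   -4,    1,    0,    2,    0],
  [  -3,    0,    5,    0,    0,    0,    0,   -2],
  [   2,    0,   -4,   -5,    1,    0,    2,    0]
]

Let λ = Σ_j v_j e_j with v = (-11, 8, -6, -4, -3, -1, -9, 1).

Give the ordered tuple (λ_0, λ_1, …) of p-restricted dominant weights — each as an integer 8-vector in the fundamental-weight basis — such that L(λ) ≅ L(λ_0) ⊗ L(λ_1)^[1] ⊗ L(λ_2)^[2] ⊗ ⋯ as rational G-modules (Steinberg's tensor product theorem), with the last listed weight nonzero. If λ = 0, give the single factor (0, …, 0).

ω-coordinates c = M·v, v = (-11, 8, -6, -4, -3, -1, -9, 1):
  c_1 = (0)·(-11) + 0·8 + (0)·(-6) + (0)·(-4) + (0)·(-3) + (0)·(-1) + (0)·(-9) + 1·1 = 1
  c_2 = (0)·(-11) + 0·8 + (0)·(-6) + (2)·(-4) + (0)·(-3) + (0)·(-1) + (-1)·(-9) + 0·1 = 1
  c_3 = (1)·(-11) + 1·8 + (-3)·(-6) + (-8)·(-4) + (2)·(-3) + (0)·(-1) + (4)·(-9) + (-2)·(1) = 3
  c_4 = (-2)·(-11) + 0·8 + (3)·(-6) + (0)·(-4) + (0)·(-3) + (0)·(-1) + (0)·(-9) + (-2)·(1) = 2
  c_5 = (0)·(-11) + 0·8 + (0)·(-6) + (0)·(-4) + (0)·(-3) + (-1)·(-1) + (0)·(-9) + 0·1 = 1
  c_6 = (0)·(-11) + 1·8 + (0)·(-6) + (-4)·(-4) + (1)·(-3) + (0)·(-1) + (2)·(-9) + 0·1 = 3
  c_7 = (-3)·(-11) + 0·8 + (5)·(-6) + (0)·(-4) + (0)·(-3) + (0)·(-1) + (0)·(-9) + (-2)·(1) = 1
  c_8 = (2)·(-11) + 0·8 + (-4)·(-6) + (-5)·(-4) + (1)·(-3) + (0)·(-1) + (2)·(-9) + 0·1 = 1
Expand coordinatewise in base 2:
  c_1 = 1 = 1·2^0
  c_2 = 1 = 1·2^0
  c_3 = 3 = 1·2^0 + 1·2^1
  c_4 = 2 = 0·2^0 + 1·2^1
  c_5 = 1 = 1·2^0
  c_6 = 3 = 1·2^0 + 1·2^1
  c_7 = 1 = 1·2^0
  c_8 = 1 = 1·2^0
Factor λ_0 = (1, 1, 1, 0, 1, 1, 1, 1)
Factor λ_1 = (0, 0, 1, 1, 0, 1, 0, 0)

((1, 1, 1, 0, 1, 1, 1, 1), (0, 0, 1, 1, 0, 1, 0, 0))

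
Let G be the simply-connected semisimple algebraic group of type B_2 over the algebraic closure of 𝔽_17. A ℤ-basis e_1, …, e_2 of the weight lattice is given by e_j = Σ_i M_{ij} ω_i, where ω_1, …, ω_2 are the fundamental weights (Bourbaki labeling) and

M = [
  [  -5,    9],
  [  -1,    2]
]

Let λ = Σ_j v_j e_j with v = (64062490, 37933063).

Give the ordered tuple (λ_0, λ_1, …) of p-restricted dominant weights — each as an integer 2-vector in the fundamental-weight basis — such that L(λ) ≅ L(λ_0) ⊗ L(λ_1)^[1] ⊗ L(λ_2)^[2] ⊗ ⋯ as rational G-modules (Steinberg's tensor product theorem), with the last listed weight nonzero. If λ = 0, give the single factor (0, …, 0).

((0, 9), (15, 0), (11, 9), (7, 5), (14, 5), (14, 8))

In the fundamental-weight basis, λ has coordinates c = M·v (v = (64062490, 37933063)):
  c_1 = -5*64062490 + 9*37933063 = 21085117
  c_2 = -1*64062490 + 2*37933063 = 11803636
Base-17 expansion of each c_i:
  c_1 = 21085117 = 0·17^0 + 15·17^1 + 11·17^2 + 7·17^3 + 14·17^4 + 14·17^5
  c_2 = 11803636 = 9·17^0 + 0·17^1 + 9·17^2 + 5·17^3 + 5·17^4 + 8·17^5
p-restricted factor λ_0 = (0, 9)
p-restricted factor λ_1 = (15, 0)
p-restricted factor λ_2 = (11, 9)
p-restricted factor λ_3 = (7, 5)
p-restricted factor λ_4 = (14, 5)
p-restricted factor λ_5 = (14, 8)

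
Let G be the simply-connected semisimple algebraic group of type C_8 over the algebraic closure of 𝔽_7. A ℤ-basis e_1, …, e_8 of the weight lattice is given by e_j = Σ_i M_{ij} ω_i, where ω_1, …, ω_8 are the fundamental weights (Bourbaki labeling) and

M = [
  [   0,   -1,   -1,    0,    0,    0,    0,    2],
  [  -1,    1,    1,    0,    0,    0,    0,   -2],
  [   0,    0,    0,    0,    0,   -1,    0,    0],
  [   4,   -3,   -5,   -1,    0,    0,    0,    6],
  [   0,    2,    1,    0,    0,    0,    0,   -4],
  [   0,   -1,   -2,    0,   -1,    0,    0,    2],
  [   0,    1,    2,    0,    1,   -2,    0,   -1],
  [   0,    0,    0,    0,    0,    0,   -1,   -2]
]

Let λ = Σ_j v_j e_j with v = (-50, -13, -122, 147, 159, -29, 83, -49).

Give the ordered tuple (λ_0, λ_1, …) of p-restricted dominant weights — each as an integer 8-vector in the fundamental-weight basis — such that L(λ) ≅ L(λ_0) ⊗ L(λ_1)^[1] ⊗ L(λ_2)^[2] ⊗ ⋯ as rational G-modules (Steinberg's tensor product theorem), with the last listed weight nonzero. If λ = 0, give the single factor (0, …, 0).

Converting to the ω-basis (c_i = row i of M dotted with v = (-50, -13, -122, 147, 159, -29, 83, -49)):
  c_1 = (0)·(-50) + (-1)·(-13) + (-1)·(-122) + (0)·(147) + (0)·(159) + (0)·(-29) + (0)·(83) + (2)·(-49) = 37
  c_2 = (-1)·(-50) + (1)·(-13) + (1)·(-122) + (0)·(147) + (0)·(159) + (0)·(-29) + (0)·(83) + (-2)·(-49) = 13
  c_3 = (0)·(-50) + (0)·(-13) + (0)·(-122) + (0)·(147) + (0)·(159) + (-1)·(-29) + (0)·(83) + (0)·(-49) = 29
  c_4 = (4)·(-50) + (-3)·(-13) + (-5)·(-122) + (-1)·(147) + (0)·(159) + (0)·(-29) + (0)·(83) + (6)·(-49) = 8
  c_5 = (0)·(-50) + (2)·(-13) + (1)·(-122) + (0)·(147) + (0)·(159) + (0)·(-29) + (0)·(83) + (-4)·(-49) = 48
  c_6 = (0)·(-50) + (-1)·(-13) + (-2)·(-122) + (0)·(147) + (-1)·(159) + (0)·(-29) + (0)·(83) + (2)·(-49) = 0
  c_7 = (0)·(-50) + (1)·(-13) + (2)·(-122) + (0)·(147) + (1)·(159) + (-2)·(-29) + (0)·(83) + (-1)·(-49) = 9
  c_8 = (0)·(-50) + (0)·(-13) + (0)·(-122) + (0)·(147) + (0)·(159) + (0)·(-29) + (-1)·(83) + (-2)·(-49) = 15
Base-7 expansion of each c_i:
  c_1 = 37 = 2·7^0 + 5·7^1
  c_2 = 13 = 6·7^0 + 1·7^1
  c_3 = 29 = 1·7^0 + 4·7^1
  c_4 = 8 = 1·7^0 + 1·7^1
  c_5 = 48 = 6·7^0 + 6·7^1
  c_6 = 0
  c_7 = 9 = 2·7^0 + 1·7^1
  c_8 = 15 = 1·7^0 + 2·7^1
λ_0 = (2, 6, 1, 1, 6, 0, 2, 1)
λ_1 = (5, 1, 4, 1, 6, 0, 1, 2)

((2, 6, 1, 1, 6, 0, 2, 1), (5, 1, 4, 1, 6, 0, 1, 2))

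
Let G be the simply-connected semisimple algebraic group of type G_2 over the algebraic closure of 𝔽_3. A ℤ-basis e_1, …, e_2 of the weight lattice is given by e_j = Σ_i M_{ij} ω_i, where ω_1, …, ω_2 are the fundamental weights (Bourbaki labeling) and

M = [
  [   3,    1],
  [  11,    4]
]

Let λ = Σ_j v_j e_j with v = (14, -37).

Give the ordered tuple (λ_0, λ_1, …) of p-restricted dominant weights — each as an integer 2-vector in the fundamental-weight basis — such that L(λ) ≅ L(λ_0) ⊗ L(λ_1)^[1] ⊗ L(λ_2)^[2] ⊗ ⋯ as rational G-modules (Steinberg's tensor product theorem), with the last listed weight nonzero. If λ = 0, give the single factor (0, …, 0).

((2, 0), (1, 2))

Converting to the ω-basis (c_i = row i of M dotted with v = (14, -37)):
  c_1 = (3)·(14) + (1)·(-37) = 5
  c_2 = (11)·(14) + (4)·(-37) = 6
p = 3; digits c_i = Σ_j d_{ij}·3^j, 0 ≤ d_{ij} < 3:
  c_1 = 5 = 2·3^0 + 1·3^1
  c_2 = 6 = 0·3^0 + 2·3^1
λ_0 = (2, 0)
λ_1 = (1, 2)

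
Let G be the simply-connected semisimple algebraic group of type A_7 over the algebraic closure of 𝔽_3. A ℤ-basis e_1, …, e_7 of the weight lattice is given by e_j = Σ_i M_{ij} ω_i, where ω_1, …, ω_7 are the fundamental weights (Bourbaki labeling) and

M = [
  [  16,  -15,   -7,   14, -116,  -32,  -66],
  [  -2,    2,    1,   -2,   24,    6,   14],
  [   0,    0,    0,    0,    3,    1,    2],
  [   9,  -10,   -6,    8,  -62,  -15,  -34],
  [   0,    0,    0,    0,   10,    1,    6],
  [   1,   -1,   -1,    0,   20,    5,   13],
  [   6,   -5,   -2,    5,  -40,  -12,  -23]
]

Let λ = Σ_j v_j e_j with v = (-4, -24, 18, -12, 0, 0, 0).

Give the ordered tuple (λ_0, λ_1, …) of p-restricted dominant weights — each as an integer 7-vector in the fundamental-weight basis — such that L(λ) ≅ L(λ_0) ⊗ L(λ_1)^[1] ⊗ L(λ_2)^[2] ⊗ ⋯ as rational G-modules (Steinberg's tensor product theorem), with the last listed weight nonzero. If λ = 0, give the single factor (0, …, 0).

In the fundamental-weight basis, λ has coordinates c = M·v (v = (-4, -24, 18, -12, 0, 0, 0)):
  c_1 = 16*-4 + -15*-24 + -7*18 + 14*-12 + -116*0 + -32*0 + -66*0 = 2
  c_2 = -2*-4 + 2*-24 + 1*18 + -2*-12 + 24*0 + 6*0 + 14*0 = 2
  c_3 = 0*-4 + 0*-24 + 0*18 + 0*-12 + 3*0 + 1*0 + 2*0 = 0
  c_4 = 9*-4 + -10*-24 + -6*18 + 8*-12 + -62*0 + -15*0 + -34*0 = 0
  c_5 = 0*-4 + 0*-24 + 0*18 + 0*-12 + 10*0 + 1*0 + 6*0 = 0
  c_6 = 1*-4 + -1*-24 + -1*18 + 0*-12 + 20*0 + 5*0 + 13*0 = 2
  c_7 = 6*-4 + -5*-24 + -2*18 + 5*-12 + -40*0 + -12*0 + -23*0 = 0
Base-3 expansion of each c_i:
  c_1 = 2 = 2·3^0
  c_2 = 2 = 2·3^0
  c_3 = 0
  c_4 = 0
  c_5 = 0
  c_6 = 2 = 2·3^0
  c_7 = 0
λ_0 = (2, 2, 0, 0, 0, 2, 0)

((2, 2, 0, 0, 0, 2, 0),)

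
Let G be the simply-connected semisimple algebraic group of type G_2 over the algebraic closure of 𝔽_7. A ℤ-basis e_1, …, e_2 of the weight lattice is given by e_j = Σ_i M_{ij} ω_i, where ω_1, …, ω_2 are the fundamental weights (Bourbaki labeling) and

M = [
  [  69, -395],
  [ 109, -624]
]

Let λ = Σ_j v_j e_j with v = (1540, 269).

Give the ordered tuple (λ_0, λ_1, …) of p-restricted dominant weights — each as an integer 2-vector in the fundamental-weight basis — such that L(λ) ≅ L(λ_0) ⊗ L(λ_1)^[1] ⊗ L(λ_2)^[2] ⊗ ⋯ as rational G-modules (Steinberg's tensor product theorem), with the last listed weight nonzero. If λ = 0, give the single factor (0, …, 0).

Change of basis e → ω: c = M·v where v = (1540, 269):
  c_1 = 69*1540 + -395*269 = 5
  c_2 = 109*1540 + -624*269 = 4
p = 7; digits c_i = Σ_j d_{ij}·7^j, 0 ≤ d_{ij} < 7:
  c_1 = 5 = 5·7^0
  c_2 = 4 = 4·7^0
λ_0 = (5, 4)

((5, 4),)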